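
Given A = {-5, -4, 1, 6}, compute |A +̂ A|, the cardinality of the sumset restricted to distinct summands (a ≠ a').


Restricted sumset: A +̂ A = {a + a' : a ∈ A, a' ∈ A, a ≠ a'}.
Equivalently, take A + A and drop any sum 2a that is achievable ONLY as a + a for a ∈ A (i.e. sums representable only with equal summands).
Enumerate pairs (a, a') with a < a' (symmetric, so each unordered pair gives one sum; this covers all a ≠ a'):
  -5 + -4 = -9
  -5 + 1 = -4
  -5 + 6 = 1
  -4 + 1 = -3
  -4 + 6 = 2
  1 + 6 = 7
Collected distinct sums: {-9, -4, -3, 1, 2, 7}
|A +̂ A| = 6
(Reference bound: |A +̂ A| ≥ 2|A| - 3 for |A| ≥ 2, with |A| = 4 giving ≥ 5.)

|A +̂ A| = 6


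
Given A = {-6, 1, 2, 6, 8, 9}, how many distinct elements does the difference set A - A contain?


A - A = {a - a' : a, a' ∈ A}; |A| = 6.
Bounds: 2|A|-1 ≤ |A - A| ≤ |A|² - |A| + 1, i.e. 11 ≤ |A - A| ≤ 31.
Note: 0 ∈ A - A always (from a - a). The set is symmetric: if d ∈ A - A then -d ∈ A - A.
Enumerate nonzero differences d = a - a' with a > a' (then include -d):
Positive differences: {1, 2, 3, 4, 5, 6, 7, 8, 12, 14, 15}
Full difference set: {0} ∪ (positive diffs) ∪ (negative diffs).
|A - A| = 1 + 2·11 = 23 (matches direct enumeration: 23).

|A - A| = 23


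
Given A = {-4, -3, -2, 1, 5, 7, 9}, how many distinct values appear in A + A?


A + A = {a + a' : a, a' ∈ A}; |A| = 7.
General bounds: 2|A| - 1 ≤ |A + A| ≤ |A|(|A|+1)/2, i.e. 13 ≤ |A + A| ≤ 28.
Lower bound 2|A|-1 is attained iff A is an arithmetic progression.
Enumerate sums a + a' for a ≤ a' (symmetric, so this suffices):
a = -4: -4+-4=-8, -4+-3=-7, -4+-2=-6, -4+1=-3, -4+5=1, -4+7=3, -4+9=5
a = -3: -3+-3=-6, -3+-2=-5, -3+1=-2, -3+5=2, -3+7=4, -3+9=6
a = -2: -2+-2=-4, -2+1=-1, -2+5=3, -2+7=5, -2+9=7
a = 1: 1+1=2, 1+5=6, 1+7=8, 1+9=10
a = 5: 5+5=10, 5+7=12, 5+9=14
a = 7: 7+7=14, 7+9=16
a = 9: 9+9=18
Distinct sums: {-8, -7, -6, -5, -4, -3, -2, -1, 1, 2, 3, 4, 5, 6, 7, 8, 10, 12, 14, 16, 18}
|A + A| = 21

|A + A| = 21


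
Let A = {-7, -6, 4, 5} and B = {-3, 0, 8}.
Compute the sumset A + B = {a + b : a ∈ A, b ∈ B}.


A + B = {a + b : a ∈ A, b ∈ B}.
Enumerate all |A|·|B| = 4·3 = 12 pairs (a, b) and collect distinct sums.
a = -7: -7+-3=-10, -7+0=-7, -7+8=1
a = -6: -6+-3=-9, -6+0=-6, -6+8=2
a = 4: 4+-3=1, 4+0=4, 4+8=12
a = 5: 5+-3=2, 5+0=5, 5+8=13
Collecting distinct sums: A + B = {-10, -9, -7, -6, 1, 2, 4, 5, 12, 13}
|A + B| = 10

A + B = {-10, -9, -7, -6, 1, 2, 4, 5, 12, 13}


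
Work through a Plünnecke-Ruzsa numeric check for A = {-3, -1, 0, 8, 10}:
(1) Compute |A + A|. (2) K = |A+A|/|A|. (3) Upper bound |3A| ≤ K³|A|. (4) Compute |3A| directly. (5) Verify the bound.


|A| = 5.
Step 1: Compute A + A by enumerating all 25 pairs.
A + A = {-6, -4, -3, -2, -1, 0, 5, 7, 8, 9, 10, 16, 18, 20}, so |A + A| = 14.
Step 2: Doubling constant K = |A + A|/|A| = 14/5 = 14/5 ≈ 2.8000.
Step 3: Plünnecke-Ruzsa gives |3A| ≤ K³·|A| = (2.8000)³ · 5 ≈ 109.7600.
Step 4: Compute 3A = A + A + A directly by enumerating all triples (a,b,c) ∈ A³; |3A| = 28.
Step 5: Check 28 ≤ 109.7600? Yes ✓.

K = 14/5, Plünnecke-Ruzsa bound K³|A| ≈ 109.7600, |3A| = 28, inequality holds.


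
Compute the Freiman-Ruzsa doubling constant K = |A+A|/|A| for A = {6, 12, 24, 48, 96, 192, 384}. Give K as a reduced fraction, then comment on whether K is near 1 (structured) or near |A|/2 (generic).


|A| = 7.
Compute A + A by enumerating all 49 pairs.
A + A = {12, 18, 24, 30, 36, 48, 54, 60, 72, 96, 102, 108, 120, 144, 192, 198, 204, 216, 240, 288, 384, 390, 396, 408, 432, 480, 576, 768}, so |A + A| = 28.
K = |A + A| / |A| = 28/7 = 4/1 ≈ 4.0000.
Reference: AP of size 7 gives K = 13/7 ≈ 1.8571; a fully generic set of size 7 gives K ≈ 4.0000.

|A| = 7, |A + A| = 28, K = 28/7 = 4/1.


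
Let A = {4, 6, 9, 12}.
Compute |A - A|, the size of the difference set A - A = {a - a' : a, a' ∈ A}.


A - A = {a - a' : a, a' ∈ A}; |A| = 4.
Bounds: 2|A|-1 ≤ |A - A| ≤ |A|² - |A| + 1, i.e. 7 ≤ |A - A| ≤ 13.
Note: 0 ∈ A - A always (from a - a). The set is symmetric: if d ∈ A - A then -d ∈ A - A.
Enumerate nonzero differences d = a - a' with a > a' (then include -d):
Positive differences: {2, 3, 5, 6, 8}
Full difference set: {0} ∪ (positive diffs) ∪ (negative diffs).
|A - A| = 1 + 2·5 = 11 (matches direct enumeration: 11).

|A - A| = 11


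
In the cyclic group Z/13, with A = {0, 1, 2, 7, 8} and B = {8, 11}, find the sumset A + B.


Work in Z/13Z: reduce every sum a + b modulo 13.
Enumerate all 10 pairs:
a = 0: 0+8=8, 0+11=11
a = 1: 1+8=9, 1+11=12
a = 2: 2+8=10, 2+11=0
a = 7: 7+8=2, 7+11=5
a = 8: 8+8=3, 8+11=6
Distinct residues collected: {0, 2, 3, 5, 6, 8, 9, 10, 11, 12}
|A + B| = 10 (out of 13 total residues).

A + B = {0, 2, 3, 5, 6, 8, 9, 10, 11, 12}


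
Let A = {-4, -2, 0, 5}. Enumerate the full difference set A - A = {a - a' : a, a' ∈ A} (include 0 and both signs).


A - A = {a - a' : a, a' ∈ A}.
Compute a - a' for each ordered pair (a, a'):
a = -4: -4--4=0, -4--2=-2, -4-0=-4, -4-5=-9
a = -2: -2--4=2, -2--2=0, -2-0=-2, -2-5=-7
a = 0: 0--4=4, 0--2=2, 0-0=0, 0-5=-5
a = 5: 5--4=9, 5--2=7, 5-0=5, 5-5=0
Collecting distinct values (and noting 0 appears from a-a):
A - A = {-9, -7, -5, -4, -2, 0, 2, 4, 5, 7, 9}
|A - A| = 11

A - A = {-9, -7, -5, -4, -2, 0, 2, 4, 5, 7, 9}


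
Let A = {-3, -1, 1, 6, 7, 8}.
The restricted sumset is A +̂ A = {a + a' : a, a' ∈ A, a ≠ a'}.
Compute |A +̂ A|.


Restricted sumset: A +̂ A = {a + a' : a ∈ A, a' ∈ A, a ≠ a'}.
Equivalently, take A + A and drop any sum 2a that is achievable ONLY as a + a for a ∈ A (i.e. sums representable only with equal summands).
Enumerate pairs (a, a') with a < a' (symmetric, so each unordered pair gives one sum; this covers all a ≠ a'):
  -3 + -1 = -4
  -3 + 1 = -2
  -3 + 6 = 3
  -3 + 7 = 4
  -3 + 8 = 5
  -1 + 1 = 0
  -1 + 6 = 5
  -1 + 7 = 6
  -1 + 8 = 7
  1 + 6 = 7
  1 + 7 = 8
  1 + 8 = 9
  6 + 7 = 13
  6 + 8 = 14
  7 + 8 = 15
Collected distinct sums: {-4, -2, 0, 3, 4, 5, 6, 7, 8, 9, 13, 14, 15}
|A +̂ A| = 13
(Reference bound: |A +̂ A| ≥ 2|A| - 3 for |A| ≥ 2, with |A| = 6 giving ≥ 9.)

|A +̂ A| = 13


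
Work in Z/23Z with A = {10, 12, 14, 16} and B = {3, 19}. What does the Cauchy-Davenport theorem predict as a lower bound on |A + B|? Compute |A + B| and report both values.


Cauchy-Davenport: |A + B| ≥ min(p, |A| + |B| - 1) for A, B nonempty in Z/pZ.
|A| = 4, |B| = 2, p = 23.
CD lower bound = min(23, 4 + 2 - 1) = min(23, 5) = 5.
Compute A + B mod 23 directly:
a = 10: 10+3=13, 10+19=6
a = 12: 12+3=15, 12+19=8
a = 14: 14+3=17, 14+19=10
a = 16: 16+3=19, 16+19=12
A + B = {6, 8, 10, 12, 13, 15, 17, 19}, so |A + B| = 8.
Verify: 8 ≥ 5? Yes ✓.

CD lower bound = 5, actual |A + B| = 8.


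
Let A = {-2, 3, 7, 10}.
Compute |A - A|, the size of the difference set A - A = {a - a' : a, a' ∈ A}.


A - A = {a - a' : a, a' ∈ A}; |A| = 4.
Bounds: 2|A|-1 ≤ |A - A| ≤ |A|² - |A| + 1, i.e. 7 ≤ |A - A| ≤ 13.
Note: 0 ∈ A - A always (from a - a). The set is symmetric: if d ∈ A - A then -d ∈ A - A.
Enumerate nonzero differences d = a - a' with a > a' (then include -d):
Positive differences: {3, 4, 5, 7, 9, 12}
Full difference set: {0} ∪ (positive diffs) ∪ (negative diffs).
|A - A| = 1 + 2·6 = 13 (matches direct enumeration: 13).

|A - A| = 13


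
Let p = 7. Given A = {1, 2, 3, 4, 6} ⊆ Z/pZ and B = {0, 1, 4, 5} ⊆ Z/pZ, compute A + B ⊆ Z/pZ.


Work in Z/7Z: reduce every sum a + b modulo 7.
Enumerate all 20 pairs:
a = 1: 1+0=1, 1+1=2, 1+4=5, 1+5=6
a = 2: 2+0=2, 2+1=3, 2+4=6, 2+5=0
a = 3: 3+0=3, 3+1=4, 3+4=0, 3+5=1
a = 4: 4+0=4, 4+1=5, 4+4=1, 4+5=2
a = 6: 6+0=6, 6+1=0, 6+4=3, 6+5=4
Distinct residues collected: {0, 1, 2, 3, 4, 5, 6}
|A + B| = 7 (out of 7 total residues).

A + B = {0, 1, 2, 3, 4, 5, 6}


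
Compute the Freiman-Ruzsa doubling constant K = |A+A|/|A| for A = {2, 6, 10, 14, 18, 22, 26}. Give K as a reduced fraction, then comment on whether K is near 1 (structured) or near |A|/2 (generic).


|A| = 7.
Compute A + A by enumerating all 49 pairs.
A + A = {4, 8, 12, 16, 20, 24, 28, 32, 36, 40, 44, 48, 52}, so |A + A| = 13.
K = |A + A| / |A| = 13/7 (already in lowest terms) ≈ 1.8571.
Reference: AP of size 7 gives K = 13/7 ≈ 1.8571; a fully generic set of size 7 gives K ≈ 4.0000.

|A| = 7, |A + A| = 13, K = 13/7.


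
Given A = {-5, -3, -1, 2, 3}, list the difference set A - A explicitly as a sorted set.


A - A = {a - a' : a, a' ∈ A}.
Compute a - a' for each ordered pair (a, a'):
a = -5: -5--5=0, -5--3=-2, -5--1=-4, -5-2=-7, -5-3=-8
a = -3: -3--5=2, -3--3=0, -3--1=-2, -3-2=-5, -3-3=-6
a = -1: -1--5=4, -1--3=2, -1--1=0, -1-2=-3, -1-3=-4
a = 2: 2--5=7, 2--3=5, 2--1=3, 2-2=0, 2-3=-1
a = 3: 3--5=8, 3--3=6, 3--1=4, 3-2=1, 3-3=0
Collecting distinct values (and noting 0 appears from a-a):
A - A = {-8, -7, -6, -5, -4, -3, -2, -1, 0, 1, 2, 3, 4, 5, 6, 7, 8}
|A - A| = 17

A - A = {-8, -7, -6, -5, -4, -3, -2, -1, 0, 1, 2, 3, 4, 5, 6, 7, 8}


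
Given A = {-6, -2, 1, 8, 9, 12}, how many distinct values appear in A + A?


A + A = {a + a' : a, a' ∈ A}; |A| = 6.
General bounds: 2|A| - 1 ≤ |A + A| ≤ |A|(|A|+1)/2, i.e. 11 ≤ |A + A| ≤ 21.
Lower bound 2|A|-1 is attained iff A is an arithmetic progression.
Enumerate sums a + a' for a ≤ a' (symmetric, so this suffices):
a = -6: -6+-6=-12, -6+-2=-8, -6+1=-5, -6+8=2, -6+9=3, -6+12=6
a = -2: -2+-2=-4, -2+1=-1, -2+8=6, -2+9=7, -2+12=10
a = 1: 1+1=2, 1+8=9, 1+9=10, 1+12=13
a = 8: 8+8=16, 8+9=17, 8+12=20
a = 9: 9+9=18, 9+12=21
a = 12: 12+12=24
Distinct sums: {-12, -8, -5, -4, -1, 2, 3, 6, 7, 9, 10, 13, 16, 17, 18, 20, 21, 24}
|A + A| = 18

|A + A| = 18


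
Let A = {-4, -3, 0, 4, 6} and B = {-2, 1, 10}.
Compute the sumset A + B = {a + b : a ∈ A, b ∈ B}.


A + B = {a + b : a ∈ A, b ∈ B}.
Enumerate all |A|·|B| = 5·3 = 15 pairs (a, b) and collect distinct sums.
a = -4: -4+-2=-6, -4+1=-3, -4+10=6
a = -3: -3+-2=-5, -3+1=-2, -3+10=7
a = 0: 0+-2=-2, 0+1=1, 0+10=10
a = 4: 4+-2=2, 4+1=5, 4+10=14
a = 6: 6+-2=4, 6+1=7, 6+10=16
Collecting distinct sums: A + B = {-6, -5, -3, -2, 1, 2, 4, 5, 6, 7, 10, 14, 16}
|A + B| = 13

A + B = {-6, -5, -3, -2, 1, 2, 4, 5, 6, 7, 10, 14, 16}


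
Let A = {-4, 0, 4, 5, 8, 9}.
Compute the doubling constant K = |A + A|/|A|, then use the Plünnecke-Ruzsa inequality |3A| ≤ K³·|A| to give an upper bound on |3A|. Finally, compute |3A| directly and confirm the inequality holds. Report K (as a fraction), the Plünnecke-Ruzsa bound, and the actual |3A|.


|A| = 6.
Step 1: Compute A + A by enumerating all 36 pairs.
A + A = {-8, -4, 0, 1, 4, 5, 8, 9, 10, 12, 13, 14, 16, 17, 18}, so |A + A| = 15.
Step 2: Doubling constant K = |A + A|/|A| = 15/6 = 15/6 ≈ 2.5000.
Step 3: Plünnecke-Ruzsa gives |3A| ≤ K³·|A| = (2.5000)³ · 6 ≈ 93.7500.
Step 4: Compute 3A = A + A + A directly by enumerating all triples (a,b,c) ∈ A³; |3A| = 28.
Step 5: Check 28 ≤ 93.7500? Yes ✓.

K = 15/6, Plünnecke-Ruzsa bound K³|A| ≈ 93.7500, |3A| = 28, inequality holds.


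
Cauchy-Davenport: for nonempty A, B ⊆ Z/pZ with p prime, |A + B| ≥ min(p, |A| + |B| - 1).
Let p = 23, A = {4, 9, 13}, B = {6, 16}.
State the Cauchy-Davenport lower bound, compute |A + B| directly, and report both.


Cauchy-Davenport: |A + B| ≥ min(p, |A| + |B| - 1) for A, B nonempty in Z/pZ.
|A| = 3, |B| = 2, p = 23.
CD lower bound = min(23, 3 + 2 - 1) = min(23, 4) = 4.
Compute A + B mod 23 directly:
a = 4: 4+6=10, 4+16=20
a = 9: 9+6=15, 9+16=2
a = 13: 13+6=19, 13+16=6
A + B = {2, 6, 10, 15, 19, 20}, so |A + B| = 6.
Verify: 6 ≥ 4? Yes ✓.

CD lower bound = 4, actual |A + B| = 6.


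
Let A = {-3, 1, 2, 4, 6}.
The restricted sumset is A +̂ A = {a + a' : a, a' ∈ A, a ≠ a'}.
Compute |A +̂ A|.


Restricted sumset: A +̂ A = {a + a' : a ∈ A, a' ∈ A, a ≠ a'}.
Equivalently, take A + A and drop any sum 2a that is achievable ONLY as a + a for a ∈ A (i.e. sums representable only with equal summands).
Enumerate pairs (a, a') with a < a' (symmetric, so each unordered pair gives one sum; this covers all a ≠ a'):
  -3 + 1 = -2
  -3 + 2 = -1
  -3 + 4 = 1
  -3 + 6 = 3
  1 + 2 = 3
  1 + 4 = 5
  1 + 6 = 7
  2 + 4 = 6
  2 + 6 = 8
  4 + 6 = 10
Collected distinct sums: {-2, -1, 1, 3, 5, 6, 7, 8, 10}
|A +̂ A| = 9
(Reference bound: |A +̂ A| ≥ 2|A| - 3 for |A| ≥ 2, with |A| = 5 giving ≥ 7.)

|A +̂ A| = 9


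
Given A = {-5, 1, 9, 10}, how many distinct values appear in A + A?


A + A = {a + a' : a, a' ∈ A}; |A| = 4.
General bounds: 2|A| - 1 ≤ |A + A| ≤ |A|(|A|+1)/2, i.e. 7 ≤ |A + A| ≤ 10.
Lower bound 2|A|-1 is attained iff A is an arithmetic progression.
Enumerate sums a + a' for a ≤ a' (symmetric, so this suffices):
a = -5: -5+-5=-10, -5+1=-4, -5+9=4, -5+10=5
a = 1: 1+1=2, 1+9=10, 1+10=11
a = 9: 9+9=18, 9+10=19
a = 10: 10+10=20
Distinct sums: {-10, -4, 2, 4, 5, 10, 11, 18, 19, 20}
|A + A| = 10

|A + A| = 10


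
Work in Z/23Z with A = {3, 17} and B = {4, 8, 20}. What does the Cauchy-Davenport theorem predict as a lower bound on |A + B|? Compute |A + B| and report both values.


Cauchy-Davenport: |A + B| ≥ min(p, |A| + |B| - 1) for A, B nonempty in Z/pZ.
|A| = 2, |B| = 3, p = 23.
CD lower bound = min(23, 2 + 3 - 1) = min(23, 4) = 4.
Compute A + B mod 23 directly:
a = 3: 3+4=7, 3+8=11, 3+20=0
a = 17: 17+4=21, 17+8=2, 17+20=14
A + B = {0, 2, 7, 11, 14, 21}, so |A + B| = 6.
Verify: 6 ≥ 4? Yes ✓.

CD lower bound = 4, actual |A + B| = 6.


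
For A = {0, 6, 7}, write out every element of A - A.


A - A = {a - a' : a, a' ∈ A}.
Compute a - a' for each ordered pair (a, a'):
a = 0: 0-0=0, 0-6=-6, 0-7=-7
a = 6: 6-0=6, 6-6=0, 6-7=-1
a = 7: 7-0=7, 7-6=1, 7-7=0
Collecting distinct values (and noting 0 appears from a-a):
A - A = {-7, -6, -1, 0, 1, 6, 7}
|A - A| = 7

A - A = {-7, -6, -1, 0, 1, 6, 7}


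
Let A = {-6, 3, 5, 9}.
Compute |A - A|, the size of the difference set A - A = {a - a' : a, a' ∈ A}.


A - A = {a - a' : a, a' ∈ A}; |A| = 4.
Bounds: 2|A|-1 ≤ |A - A| ≤ |A|² - |A| + 1, i.e. 7 ≤ |A - A| ≤ 13.
Note: 0 ∈ A - A always (from a - a). The set is symmetric: if d ∈ A - A then -d ∈ A - A.
Enumerate nonzero differences d = a - a' with a > a' (then include -d):
Positive differences: {2, 4, 6, 9, 11, 15}
Full difference set: {0} ∪ (positive diffs) ∪ (negative diffs).
|A - A| = 1 + 2·6 = 13 (matches direct enumeration: 13).

|A - A| = 13


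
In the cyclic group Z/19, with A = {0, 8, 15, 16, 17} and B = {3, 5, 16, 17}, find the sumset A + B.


Work in Z/19Z: reduce every sum a + b modulo 19.
Enumerate all 20 pairs:
a = 0: 0+3=3, 0+5=5, 0+16=16, 0+17=17
a = 8: 8+3=11, 8+5=13, 8+16=5, 8+17=6
a = 15: 15+3=18, 15+5=1, 15+16=12, 15+17=13
a = 16: 16+3=0, 16+5=2, 16+16=13, 16+17=14
a = 17: 17+3=1, 17+5=3, 17+16=14, 17+17=15
Distinct residues collected: {0, 1, 2, 3, 5, 6, 11, 12, 13, 14, 15, 16, 17, 18}
|A + B| = 14 (out of 19 total residues).

A + B = {0, 1, 2, 3, 5, 6, 11, 12, 13, 14, 15, 16, 17, 18}


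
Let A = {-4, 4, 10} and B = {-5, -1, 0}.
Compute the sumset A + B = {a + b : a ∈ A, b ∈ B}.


A + B = {a + b : a ∈ A, b ∈ B}.
Enumerate all |A|·|B| = 3·3 = 9 pairs (a, b) and collect distinct sums.
a = -4: -4+-5=-9, -4+-1=-5, -4+0=-4
a = 4: 4+-5=-1, 4+-1=3, 4+0=4
a = 10: 10+-5=5, 10+-1=9, 10+0=10
Collecting distinct sums: A + B = {-9, -5, -4, -1, 3, 4, 5, 9, 10}
|A + B| = 9

A + B = {-9, -5, -4, -1, 3, 4, 5, 9, 10}


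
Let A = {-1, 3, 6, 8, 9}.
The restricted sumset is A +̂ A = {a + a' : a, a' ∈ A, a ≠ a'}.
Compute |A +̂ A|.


Restricted sumset: A +̂ A = {a + a' : a ∈ A, a' ∈ A, a ≠ a'}.
Equivalently, take A + A and drop any sum 2a that is achievable ONLY as a + a for a ∈ A (i.e. sums representable only with equal summands).
Enumerate pairs (a, a') with a < a' (symmetric, so each unordered pair gives one sum; this covers all a ≠ a'):
  -1 + 3 = 2
  -1 + 6 = 5
  -1 + 8 = 7
  -1 + 9 = 8
  3 + 6 = 9
  3 + 8 = 11
  3 + 9 = 12
  6 + 8 = 14
  6 + 9 = 15
  8 + 9 = 17
Collected distinct sums: {2, 5, 7, 8, 9, 11, 12, 14, 15, 17}
|A +̂ A| = 10
(Reference bound: |A +̂ A| ≥ 2|A| - 3 for |A| ≥ 2, with |A| = 5 giving ≥ 7.)

|A +̂ A| = 10


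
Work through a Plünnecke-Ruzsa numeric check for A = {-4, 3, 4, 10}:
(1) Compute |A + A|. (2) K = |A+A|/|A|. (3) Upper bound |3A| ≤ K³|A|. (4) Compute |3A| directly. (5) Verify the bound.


|A| = 4.
Step 1: Compute A + A by enumerating all 16 pairs.
A + A = {-8, -1, 0, 6, 7, 8, 13, 14, 20}, so |A + A| = 9.
Step 2: Doubling constant K = |A + A|/|A| = 9/4 = 9/4 ≈ 2.2500.
Step 3: Plünnecke-Ruzsa gives |3A| ≤ K³·|A| = (2.2500)³ · 4 ≈ 45.5625.
Step 4: Compute 3A = A + A + A directly by enumerating all triples (a,b,c) ∈ A³; |3A| = 16.
Step 5: Check 16 ≤ 45.5625? Yes ✓.

K = 9/4, Plünnecke-Ruzsa bound K³|A| ≈ 45.5625, |3A| = 16, inequality holds.


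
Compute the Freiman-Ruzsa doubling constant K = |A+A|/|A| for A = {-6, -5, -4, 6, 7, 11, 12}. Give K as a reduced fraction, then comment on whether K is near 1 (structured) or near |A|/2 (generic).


|A| = 7.
Compute A + A by enumerating all 49 pairs.
A + A = {-12, -11, -10, -9, -8, 0, 1, 2, 3, 5, 6, 7, 8, 12, 13, 14, 17, 18, 19, 22, 23, 24}, so |A + A| = 22.
K = |A + A| / |A| = 22/7 (already in lowest terms) ≈ 3.1429.
Reference: AP of size 7 gives K = 13/7 ≈ 1.8571; a fully generic set of size 7 gives K ≈ 4.0000.

|A| = 7, |A + A| = 22, K = 22/7.


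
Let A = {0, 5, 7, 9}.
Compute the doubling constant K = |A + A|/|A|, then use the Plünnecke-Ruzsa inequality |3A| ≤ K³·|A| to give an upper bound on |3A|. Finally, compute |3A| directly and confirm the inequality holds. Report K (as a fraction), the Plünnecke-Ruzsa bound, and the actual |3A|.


|A| = 4.
Step 1: Compute A + A by enumerating all 16 pairs.
A + A = {0, 5, 7, 9, 10, 12, 14, 16, 18}, so |A + A| = 9.
Step 2: Doubling constant K = |A + A|/|A| = 9/4 = 9/4 ≈ 2.2500.
Step 3: Plünnecke-Ruzsa gives |3A| ≤ K³·|A| = (2.2500)³ · 4 ≈ 45.5625.
Step 4: Compute 3A = A + A + A directly by enumerating all triples (a,b,c) ∈ A³; |3A| = 16.
Step 5: Check 16 ≤ 45.5625? Yes ✓.

K = 9/4, Plünnecke-Ruzsa bound K³|A| ≈ 45.5625, |3A| = 16, inequality holds.


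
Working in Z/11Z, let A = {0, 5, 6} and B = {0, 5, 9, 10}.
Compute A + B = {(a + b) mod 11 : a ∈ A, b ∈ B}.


Work in Z/11Z: reduce every sum a + b modulo 11.
Enumerate all 12 pairs:
a = 0: 0+0=0, 0+5=5, 0+9=9, 0+10=10
a = 5: 5+0=5, 5+5=10, 5+9=3, 5+10=4
a = 6: 6+0=6, 6+5=0, 6+9=4, 6+10=5
Distinct residues collected: {0, 3, 4, 5, 6, 9, 10}
|A + B| = 7 (out of 11 total residues).

A + B = {0, 3, 4, 5, 6, 9, 10}


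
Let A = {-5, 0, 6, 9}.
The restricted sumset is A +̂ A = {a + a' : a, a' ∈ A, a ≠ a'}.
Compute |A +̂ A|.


Restricted sumset: A +̂ A = {a + a' : a ∈ A, a' ∈ A, a ≠ a'}.
Equivalently, take A + A and drop any sum 2a that is achievable ONLY as a + a for a ∈ A (i.e. sums representable only with equal summands).
Enumerate pairs (a, a') with a < a' (symmetric, so each unordered pair gives one sum; this covers all a ≠ a'):
  -5 + 0 = -5
  -5 + 6 = 1
  -5 + 9 = 4
  0 + 6 = 6
  0 + 9 = 9
  6 + 9 = 15
Collected distinct sums: {-5, 1, 4, 6, 9, 15}
|A +̂ A| = 6
(Reference bound: |A +̂ A| ≥ 2|A| - 3 for |A| ≥ 2, with |A| = 4 giving ≥ 5.)

|A +̂ A| = 6


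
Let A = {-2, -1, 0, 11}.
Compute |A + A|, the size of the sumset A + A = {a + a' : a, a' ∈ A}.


A + A = {a + a' : a, a' ∈ A}; |A| = 4.
General bounds: 2|A| - 1 ≤ |A + A| ≤ |A|(|A|+1)/2, i.e. 7 ≤ |A + A| ≤ 10.
Lower bound 2|A|-1 is attained iff A is an arithmetic progression.
Enumerate sums a + a' for a ≤ a' (symmetric, so this suffices):
a = -2: -2+-2=-4, -2+-1=-3, -2+0=-2, -2+11=9
a = -1: -1+-1=-2, -1+0=-1, -1+11=10
a = 0: 0+0=0, 0+11=11
a = 11: 11+11=22
Distinct sums: {-4, -3, -2, -1, 0, 9, 10, 11, 22}
|A + A| = 9

|A + A| = 9


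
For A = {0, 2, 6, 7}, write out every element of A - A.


A - A = {a - a' : a, a' ∈ A}.
Compute a - a' for each ordered pair (a, a'):
a = 0: 0-0=0, 0-2=-2, 0-6=-6, 0-7=-7
a = 2: 2-0=2, 2-2=0, 2-6=-4, 2-7=-5
a = 6: 6-0=6, 6-2=4, 6-6=0, 6-7=-1
a = 7: 7-0=7, 7-2=5, 7-6=1, 7-7=0
Collecting distinct values (and noting 0 appears from a-a):
A - A = {-7, -6, -5, -4, -2, -1, 0, 1, 2, 4, 5, 6, 7}
|A - A| = 13

A - A = {-7, -6, -5, -4, -2, -1, 0, 1, 2, 4, 5, 6, 7}


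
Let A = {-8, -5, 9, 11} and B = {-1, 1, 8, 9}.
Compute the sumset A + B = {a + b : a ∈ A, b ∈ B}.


A + B = {a + b : a ∈ A, b ∈ B}.
Enumerate all |A|·|B| = 4·4 = 16 pairs (a, b) and collect distinct sums.
a = -8: -8+-1=-9, -8+1=-7, -8+8=0, -8+9=1
a = -5: -5+-1=-6, -5+1=-4, -5+8=3, -5+9=4
a = 9: 9+-1=8, 9+1=10, 9+8=17, 9+9=18
a = 11: 11+-1=10, 11+1=12, 11+8=19, 11+9=20
Collecting distinct sums: A + B = {-9, -7, -6, -4, 0, 1, 3, 4, 8, 10, 12, 17, 18, 19, 20}
|A + B| = 15

A + B = {-9, -7, -6, -4, 0, 1, 3, 4, 8, 10, 12, 17, 18, 19, 20}


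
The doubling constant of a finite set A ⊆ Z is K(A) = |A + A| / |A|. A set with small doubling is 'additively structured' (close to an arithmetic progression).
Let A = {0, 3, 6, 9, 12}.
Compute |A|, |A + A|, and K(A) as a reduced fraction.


|A| = 5.
Compute A + A by enumerating all 25 pairs.
A + A = {0, 3, 6, 9, 12, 15, 18, 21, 24}, so |A + A| = 9.
K = |A + A| / |A| = 9/5 (already in lowest terms) ≈ 1.8000.
Reference: AP of size 5 gives K = 9/5 ≈ 1.8000; a fully generic set of size 5 gives K ≈ 3.0000.

|A| = 5, |A + A| = 9, K = 9/5.


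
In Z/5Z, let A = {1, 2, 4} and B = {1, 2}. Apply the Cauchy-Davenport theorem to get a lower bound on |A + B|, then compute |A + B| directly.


Cauchy-Davenport: |A + B| ≥ min(p, |A| + |B| - 1) for A, B nonempty in Z/pZ.
|A| = 3, |B| = 2, p = 5.
CD lower bound = min(5, 3 + 2 - 1) = min(5, 4) = 4.
Compute A + B mod 5 directly:
a = 1: 1+1=2, 1+2=3
a = 2: 2+1=3, 2+2=4
a = 4: 4+1=0, 4+2=1
A + B = {0, 1, 2, 3, 4}, so |A + B| = 5.
Verify: 5 ≥ 4? Yes ✓.

CD lower bound = 4, actual |A + B| = 5.


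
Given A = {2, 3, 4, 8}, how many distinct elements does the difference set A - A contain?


A - A = {a - a' : a, a' ∈ A}; |A| = 4.
Bounds: 2|A|-1 ≤ |A - A| ≤ |A|² - |A| + 1, i.e. 7 ≤ |A - A| ≤ 13.
Note: 0 ∈ A - A always (from a - a). The set is symmetric: if d ∈ A - A then -d ∈ A - A.
Enumerate nonzero differences d = a - a' with a > a' (then include -d):
Positive differences: {1, 2, 4, 5, 6}
Full difference set: {0} ∪ (positive diffs) ∪ (negative diffs).
|A - A| = 1 + 2·5 = 11 (matches direct enumeration: 11).

|A - A| = 11


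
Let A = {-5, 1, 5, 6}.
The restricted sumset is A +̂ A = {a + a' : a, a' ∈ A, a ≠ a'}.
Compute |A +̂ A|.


Restricted sumset: A +̂ A = {a + a' : a ∈ A, a' ∈ A, a ≠ a'}.
Equivalently, take A + A and drop any sum 2a that is achievable ONLY as a + a for a ∈ A (i.e. sums representable only with equal summands).
Enumerate pairs (a, a') with a < a' (symmetric, so each unordered pair gives one sum; this covers all a ≠ a'):
  -5 + 1 = -4
  -5 + 5 = 0
  -5 + 6 = 1
  1 + 5 = 6
  1 + 6 = 7
  5 + 6 = 11
Collected distinct sums: {-4, 0, 1, 6, 7, 11}
|A +̂ A| = 6
(Reference bound: |A +̂ A| ≥ 2|A| - 3 for |A| ≥ 2, with |A| = 4 giving ≥ 5.)

|A +̂ A| = 6


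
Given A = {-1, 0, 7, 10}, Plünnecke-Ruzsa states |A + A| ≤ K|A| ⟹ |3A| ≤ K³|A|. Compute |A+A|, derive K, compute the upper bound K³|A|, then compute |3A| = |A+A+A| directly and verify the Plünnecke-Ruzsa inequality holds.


|A| = 4.
Step 1: Compute A + A by enumerating all 16 pairs.
A + A = {-2, -1, 0, 6, 7, 9, 10, 14, 17, 20}, so |A + A| = 10.
Step 2: Doubling constant K = |A + A|/|A| = 10/4 = 10/4 ≈ 2.5000.
Step 3: Plünnecke-Ruzsa gives |3A| ≤ K³·|A| = (2.5000)³ · 4 ≈ 62.5000.
Step 4: Compute 3A = A + A + A directly by enumerating all triples (a,b,c) ∈ A³; |3A| = 20.
Step 5: Check 20 ≤ 62.5000? Yes ✓.

K = 10/4, Plünnecke-Ruzsa bound K³|A| ≈ 62.5000, |3A| = 20, inequality holds.


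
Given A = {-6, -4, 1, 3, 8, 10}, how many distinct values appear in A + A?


A + A = {a + a' : a, a' ∈ A}; |A| = 6.
General bounds: 2|A| - 1 ≤ |A + A| ≤ |A|(|A|+1)/2, i.e. 11 ≤ |A + A| ≤ 21.
Lower bound 2|A|-1 is attained iff A is an arithmetic progression.
Enumerate sums a + a' for a ≤ a' (symmetric, so this suffices):
a = -6: -6+-6=-12, -6+-4=-10, -6+1=-5, -6+3=-3, -6+8=2, -6+10=4
a = -4: -4+-4=-8, -4+1=-3, -4+3=-1, -4+8=4, -4+10=6
a = 1: 1+1=2, 1+3=4, 1+8=9, 1+10=11
a = 3: 3+3=6, 3+8=11, 3+10=13
a = 8: 8+8=16, 8+10=18
a = 10: 10+10=20
Distinct sums: {-12, -10, -8, -5, -3, -1, 2, 4, 6, 9, 11, 13, 16, 18, 20}
|A + A| = 15

|A + A| = 15


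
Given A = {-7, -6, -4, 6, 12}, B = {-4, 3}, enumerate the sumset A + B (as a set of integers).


A + B = {a + b : a ∈ A, b ∈ B}.
Enumerate all |A|·|B| = 5·2 = 10 pairs (a, b) and collect distinct sums.
a = -7: -7+-4=-11, -7+3=-4
a = -6: -6+-4=-10, -6+3=-3
a = -4: -4+-4=-8, -4+3=-1
a = 6: 6+-4=2, 6+3=9
a = 12: 12+-4=8, 12+3=15
Collecting distinct sums: A + B = {-11, -10, -8, -4, -3, -1, 2, 8, 9, 15}
|A + B| = 10

A + B = {-11, -10, -8, -4, -3, -1, 2, 8, 9, 15}


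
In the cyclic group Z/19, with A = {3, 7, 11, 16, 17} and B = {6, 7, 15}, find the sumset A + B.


Work in Z/19Z: reduce every sum a + b modulo 19.
Enumerate all 15 pairs:
a = 3: 3+6=9, 3+7=10, 3+15=18
a = 7: 7+6=13, 7+7=14, 7+15=3
a = 11: 11+6=17, 11+7=18, 11+15=7
a = 16: 16+6=3, 16+7=4, 16+15=12
a = 17: 17+6=4, 17+7=5, 17+15=13
Distinct residues collected: {3, 4, 5, 7, 9, 10, 12, 13, 14, 17, 18}
|A + B| = 11 (out of 19 total residues).

A + B = {3, 4, 5, 7, 9, 10, 12, 13, 14, 17, 18}


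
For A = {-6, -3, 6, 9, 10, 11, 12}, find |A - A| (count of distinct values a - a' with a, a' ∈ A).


A - A = {a - a' : a, a' ∈ A}; |A| = 7.
Bounds: 2|A|-1 ≤ |A - A| ≤ |A|² - |A| + 1, i.e. 13 ≤ |A - A| ≤ 43.
Note: 0 ∈ A - A always (from a - a). The set is symmetric: if d ∈ A - A then -d ∈ A - A.
Enumerate nonzero differences d = a - a' with a > a' (then include -d):
Positive differences: {1, 2, 3, 4, 5, 6, 9, 12, 13, 14, 15, 16, 17, 18}
Full difference set: {0} ∪ (positive diffs) ∪ (negative diffs).
|A - A| = 1 + 2·14 = 29 (matches direct enumeration: 29).

|A - A| = 29


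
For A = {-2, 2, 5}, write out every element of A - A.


A - A = {a - a' : a, a' ∈ A}.
Compute a - a' for each ordered pair (a, a'):
a = -2: -2--2=0, -2-2=-4, -2-5=-7
a = 2: 2--2=4, 2-2=0, 2-5=-3
a = 5: 5--2=7, 5-2=3, 5-5=0
Collecting distinct values (and noting 0 appears from a-a):
A - A = {-7, -4, -3, 0, 3, 4, 7}
|A - A| = 7

A - A = {-7, -4, -3, 0, 3, 4, 7}


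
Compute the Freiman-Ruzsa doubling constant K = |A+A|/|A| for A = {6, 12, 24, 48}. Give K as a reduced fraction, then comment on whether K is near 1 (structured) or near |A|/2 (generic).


|A| = 4.
Compute A + A by enumerating all 16 pairs.
A + A = {12, 18, 24, 30, 36, 48, 54, 60, 72, 96}, so |A + A| = 10.
K = |A + A| / |A| = 10/4 = 5/2 ≈ 2.5000.
Reference: AP of size 4 gives K = 7/4 ≈ 1.7500; a fully generic set of size 4 gives K ≈ 2.5000.

|A| = 4, |A + A| = 10, K = 10/4 = 5/2.


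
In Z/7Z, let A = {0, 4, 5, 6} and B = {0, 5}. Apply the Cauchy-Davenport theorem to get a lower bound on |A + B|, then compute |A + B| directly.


Cauchy-Davenport: |A + B| ≥ min(p, |A| + |B| - 1) for A, B nonempty in Z/pZ.
|A| = 4, |B| = 2, p = 7.
CD lower bound = min(7, 4 + 2 - 1) = min(7, 5) = 5.
Compute A + B mod 7 directly:
a = 0: 0+0=0, 0+5=5
a = 4: 4+0=4, 4+5=2
a = 5: 5+0=5, 5+5=3
a = 6: 6+0=6, 6+5=4
A + B = {0, 2, 3, 4, 5, 6}, so |A + B| = 6.
Verify: 6 ≥ 5? Yes ✓.

CD lower bound = 5, actual |A + B| = 6.


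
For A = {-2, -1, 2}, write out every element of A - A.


A - A = {a - a' : a, a' ∈ A}.
Compute a - a' for each ordered pair (a, a'):
a = -2: -2--2=0, -2--1=-1, -2-2=-4
a = -1: -1--2=1, -1--1=0, -1-2=-3
a = 2: 2--2=4, 2--1=3, 2-2=0
Collecting distinct values (and noting 0 appears from a-a):
A - A = {-4, -3, -1, 0, 1, 3, 4}
|A - A| = 7

A - A = {-4, -3, -1, 0, 1, 3, 4}


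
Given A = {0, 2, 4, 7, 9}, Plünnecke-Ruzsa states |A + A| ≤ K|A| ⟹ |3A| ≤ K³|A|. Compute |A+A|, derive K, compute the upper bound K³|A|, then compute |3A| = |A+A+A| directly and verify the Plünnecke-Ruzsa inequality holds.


|A| = 5.
Step 1: Compute A + A by enumerating all 25 pairs.
A + A = {0, 2, 4, 6, 7, 8, 9, 11, 13, 14, 16, 18}, so |A + A| = 12.
Step 2: Doubling constant K = |A + A|/|A| = 12/5 = 12/5 ≈ 2.4000.
Step 3: Plünnecke-Ruzsa gives |3A| ≤ K³·|A| = (2.4000)³ · 5 ≈ 69.1200.
Step 4: Compute 3A = A + A + A directly by enumerating all triples (a,b,c) ∈ A³; |3A| = 22.
Step 5: Check 22 ≤ 69.1200? Yes ✓.

K = 12/5, Plünnecke-Ruzsa bound K³|A| ≈ 69.1200, |3A| = 22, inequality holds.


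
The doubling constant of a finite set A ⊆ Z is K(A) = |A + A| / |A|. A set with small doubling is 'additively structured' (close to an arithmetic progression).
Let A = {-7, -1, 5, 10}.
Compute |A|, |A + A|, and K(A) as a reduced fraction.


|A| = 4.
Compute A + A by enumerating all 16 pairs.
A + A = {-14, -8, -2, 3, 4, 9, 10, 15, 20}, so |A + A| = 9.
K = |A + A| / |A| = 9/4 (already in lowest terms) ≈ 2.2500.
Reference: AP of size 4 gives K = 7/4 ≈ 1.7500; a fully generic set of size 4 gives K ≈ 2.5000.

|A| = 4, |A + A| = 9, K = 9/4.


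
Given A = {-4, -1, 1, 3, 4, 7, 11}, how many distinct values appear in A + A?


A + A = {a + a' : a, a' ∈ A}; |A| = 7.
General bounds: 2|A| - 1 ≤ |A + A| ≤ |A|(|A|+1)/2, i.e. 13 ≤ |A + A| ≤ 28.
Lower bound 2|A|-1 is attained iff A is an arithmetic progression.
Enumerate sums a + a' for a ≤ a' (symmetric, so this suffices):
a = -4: -4+-4=-8, -4+-1=-5, -4+1=-3, -4+3=-1, -4+4=0, -4+7=3, -4+11=7
a = -1: -1+-1=-2, -1+1=0, -1+3=2, -1+4=3, -1+7=6, -1+11=10
a = 1: 1+1=2, 1+3=4, 1+4=5, 1+7=8, 1+11=12
a = 3: 3+3=6, 3+4=7, 3+7=10, 3+11=14
a = 4: 4+4=8, 4+7=11, 4+11=15
a = 7: 7+7=14, 7+11=18
a = 11: 11+11=22
Distinct sums: {-8, -5, -3, -2, -1, 0, 2, 3, 4, 5, 6, 7, 8, 10, 11, 12, 14, 15, 18, 22}
|A + A| = 20

|A + A| = 20


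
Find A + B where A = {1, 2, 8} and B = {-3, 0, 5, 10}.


A + B = {a + b : a ∈ A, b ∈ B}.
Enumerate all |A|·|B| = 3·4 = 12 pairs (a, b) and collect distinct sums.
a = 1: 1+-3=-2, 1+0=1, 1+5=6, 1+10=11
a = 2: 2+-3=-1, 2+0=2, 2+5=7, 2+10=12
a = 8: 8+-3=5, 8+0=8, 8+5=13, 8+10=18
Collecting distinct sums: A + B = {-2, -1, 1, 2, 5, 6, 7, 8, 11, 12, 13, 18}
|A + B| = 12

A + B = {-2, -1, 1, 2, 5, 6, 7, 8, 11, 12, 13, 18}


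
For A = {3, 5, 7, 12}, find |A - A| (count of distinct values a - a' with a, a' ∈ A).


A - A = {a - a' : a, a' ∈ A}; |A| = 4.
Bounds: 2|A|-1 ≤ |A - A| ≤ |A|² - |A| + 1, i.e. 7 ≤ |A - A| ≤ 13.
Note: 0 ∈ A - A always (from a - a). The set is symmetric: if d ∈ A - A then -d ∈ A - A.
Enumerate nonzero differences d = a - a' with a > a' (then include -d):
Positive differences: {2, 4, 5, 7, 9}
Full difference set: {0} ∪ (positive diffs) ∪ (negative diffs).
|A - A| = 1 + 2·5 = 11 (matches direct enumeration: 11).

|A - A| = 11


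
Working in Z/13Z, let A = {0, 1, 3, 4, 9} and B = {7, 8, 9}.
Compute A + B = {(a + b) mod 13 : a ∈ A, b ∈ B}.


Work in Z/13Z: reduce every sum a + b modulo 13.
Enumerate all 15 pairs:
a = 0: 0+7=7, 0+8=8, 0+9=9
a = 1: 1+7=8, 1+8=9, 1+9=10
a = 3: 3+7=10, 3+8=11, 3+9=12
a = 4: 4+7=11, 4+8=12, 4+9=0
a = 9: 9+7=3, 9+8=4, 9+9=5
Distinct residues collected: {0, 3, 4, 5, 7, 8, 9, 10, 11, 12}
|A + B| = 10 (out of 13 total residues).

A + B = {0, 3, 4, 5, 7, 8, 9, 10, 11, 12}


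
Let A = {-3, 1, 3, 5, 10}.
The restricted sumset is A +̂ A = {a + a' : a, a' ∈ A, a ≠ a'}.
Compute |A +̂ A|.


Restricted sumset: A +̂ A = {a + a' : a ∈ A, a' ∈ A, a ≠ a'}.
Equivalently, take A + A and drop any sum 2a that is achievable ONLY as a + a for a ∈ A (i.e. sums representable only with equal summands).
Enumerate pairs (a, a') with a < a' (symmetric, so each unordered pair gives one sum; this covers all a ≠ a'):
  -3 + 1 = -2
  -3 + 3 = 0
  -3 + 5 = 2
  -3 + 10 = 7
  1 + 3 = 4
  1 + 5 = 6
  1 + 10 = 11
  3 + 5 = 8
  3 + 10 = 13
  5 + 10 = 15
Collected distinct sums: {-2, 0, 2, 4, 6, 7, 8, 11, 13, 15}
|A +̂ A| = 10
(Reference bound: |A +̂ A| ≥ 2|A| - 3 for |A| ≥ 2, with |A| = 5 giving ≥ 7.)

|A +̂ A| = 10


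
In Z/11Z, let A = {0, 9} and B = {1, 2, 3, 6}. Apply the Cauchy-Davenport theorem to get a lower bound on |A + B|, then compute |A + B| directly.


Cauchy-Davenport: |A + B| ≥ min(p, |A| + |B| - 1) for A, B nonempty in Z/pZ.
|A| = 2, |B| = 4, p = 11.
CD lower bound = min(11, 2 + 4 - 1) = min(11, 5) = 5.
Compute A + B mod 11 directly:
a = 0: 0+1=1, 0+2=2, 0+3=3, 0+6=6
a = 9: 9+1=10, 9+2=0, 9+3=1, 9+6=4
A + B = {0, 1, 2, 3, 4, 6, 10}, so |A + B| = 7.
Verify: 7 ≥ 5? Yes ✓.

CD lower bound = 5, actual |A + B| = 7.


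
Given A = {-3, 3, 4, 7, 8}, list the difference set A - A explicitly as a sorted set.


A - A = {a - a' : a, a' ∈ A}.
Compute a - a' for each ordered pair (a, a'):
a = -3: -3--3=0, -3-3=-6, -3-4=-7, -3-7=-10, -3-8=-11
a = 3: 3--3=6, 3-3=0, 3-4=-1, 3-7=-4, 3-8=-5
a = 4: 4--3=7, 4-3=1, 4-4=0, 4-7=-3, 4-8=-4
a = 7: 7--3=10, 7-3=4, 7-4=3, 7-7=0, 7-8=-1
a = 8: 8--3=11, 8-3=5, 8-4=4, 8-7=1, 8-8=0
Collecting distinct values (and noting 0 appears from a-a):
A - A = {-11, -10, -7, -6, -5, -4, -3, -1, 0, 1, 3, 4, 5, 6, 7, 10, 11}
|A - A| = 17

A - A = {-11, -10, -7, -6, -5, -4, -3, -1, 0, 1, 3, 4, 5, 6, 7, 10, 11}


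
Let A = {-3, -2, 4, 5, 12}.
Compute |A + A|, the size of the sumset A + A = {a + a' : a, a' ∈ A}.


A + A = {a + a' : a, a' ∈ A}; |A| = 5.
General bounds: 2|A| - 1 ≤ |A + A| ≤ |A|(|A|+1)/2, i.e. 9 ≤ |A + A| ≤ 15.
Lower bound 2|A|-1 is attained iff A is an arithmetic progression.
Enumerate sums a + a' for a ≤ a' (symmetric, so this suffices):
a = -3: -3+-3=-6, -3+-2=-5, -3+4=1, -3+5=2, -3+12=9
a = -2: -2+-2=-4, -2+4=2, -2+5=3, -2+12=10
a = 4: 4+4=8, 4+5=9, 4+12=16
a = 5: 5+5=10, 5+12=17
a = 12: 12+12=24
Distinct sums: {-6, -5, -4, 1, 2, 3, 8, 9, 10, 16, 17, 24}
|A + A| = 12

|A + A| = 12


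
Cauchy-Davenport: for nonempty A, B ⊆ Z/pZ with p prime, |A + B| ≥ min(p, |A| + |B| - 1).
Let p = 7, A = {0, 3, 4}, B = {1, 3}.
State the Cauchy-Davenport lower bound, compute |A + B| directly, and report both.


Cauchy-Davenport: |A + B| ≥ min(p, |A| + |B| - 1) for A, B nonempty in Z/pZ.
|A| = 3, |B| = 2, p = 7.
CD lower bound = min(7, 3 + 2 - 1) = min(7, 4) = 4.
Compute A + B mod 7 directly:
a = 0: 0+1=1, 0+3=3
a = 3: 3+1=4, 3+3=6
a = 4: 4+1=5, 4+3=0
A + B = {0, 1, 3, 4, 5, 6}, so |A + B| = 6.
Verify: 6 ≥ 4? Yes ✓.

CD lower bound = 4, actual |A + B| = 6.


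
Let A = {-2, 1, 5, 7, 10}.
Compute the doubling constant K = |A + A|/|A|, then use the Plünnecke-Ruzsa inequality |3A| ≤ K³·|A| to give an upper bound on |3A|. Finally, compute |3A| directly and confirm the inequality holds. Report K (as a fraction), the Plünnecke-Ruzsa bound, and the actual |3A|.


|A| = 5.
Step 1: Compute A + A by enumerating all 25 pairs.
A + A = {-4, -1, 2, 3, 5, 6, 8, 10, 11, 12, 14, 15, 17, 20}, so |A + A| = 14.
Step 2: Doubling constant K = |A + A|/|A| = 14/5 = 14/5 ≈ 2.8000.
Step 3: Plünnecke-Ruzsa gives |3A| ≤ K³·|A| = (2.8000)³ · 5 ≈ 109.7600.
Step 4: Compute 3A = A + A + A directly by enumerating all triples (a,b,c) ∈ A³; |3A| = 26.
Step 5: Check 26 ≤ 109.7600? Yes ✓.

K = 14/5, Plünnecke-Ruzsa bound K³|A| ≈ 109.7600, |3A| = 26, inequality holds.


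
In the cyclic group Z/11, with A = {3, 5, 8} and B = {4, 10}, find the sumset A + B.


Work in Z/11Z: reduce every sum a + b modulo 11.
Enumerate all 6 pairs:
a = 3: 3+4=7, 3+10=2
a = 5: 5+4=9, 5+10=4
a = 8: 8+4=1, 8+10=7
Distinct residues collected: {1, 2, 4, 7, 9}
|A + B| = 5 (out of 11 total residues).

A + B = {1, 2, 4, 7, 9}


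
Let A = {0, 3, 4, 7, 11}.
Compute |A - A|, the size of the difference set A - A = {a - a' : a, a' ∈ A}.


A - A = {a - a' : a, a' ∈ A}; |A| = 5.
Bounds: 2|A|-1 ≤ |A - A| ≤ |A|² - |A| + 1, i.e. 9 ≤ |A - A| ≤ 21.
Note: 0 ∈ A - A always (from a - a). The set is symmetric: if d ∈ A - A then -d ∈ A - A.
Enumerate nonzero differences d = a - a' with a > a' (then include -d):
Positive differences: {1, 3, 4, 7, 8, 11}
Full difference set: {0} ∪ (positive diffs) ∪ (negative diffs).
|A - A| = 1 + 2·6 = 13 (matches direct enumeration: 13).

|A - A| = 13


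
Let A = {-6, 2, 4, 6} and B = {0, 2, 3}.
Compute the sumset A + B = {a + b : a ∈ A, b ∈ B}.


A + B = {a + b : a ∈ A, b ∈ B}.
Enumerate all |A|·|B| = 4·3 = 12 pairs (a, b) and collect distinct sums.
a = -6: -6+0=-6, -6+2=-4, -6+3=-3
a = 2: 2+0=2, 2+2=4, 2+3=5
a = 4: 4+0=4, 4+2=6, 4+3=7
a = 6: 6+0=6, 6+2=8, 6+3=9
Collecting distinct sums: A + B = {-6, -4, -3, 2, 4, 5, 6, 7, 8, 9}
|A + B| = 10

A + B = {-6, -4, -3, 2, 4, 5, 6, 7, 8, 9}


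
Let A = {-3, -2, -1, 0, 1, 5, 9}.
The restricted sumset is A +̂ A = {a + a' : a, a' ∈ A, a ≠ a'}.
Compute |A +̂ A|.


Restricted sumset: A +̂ A = {a + a' : a ∈ A, a' ∈ A, a ≠ a'}.
Equivalently, take A + A and drop any sum 2a that is achievable ONLY as a + a for a ∈ A (i.e. sums representable only with equal summands).
Enumerate pairs (a, a') with a < a' (symmetric, so each unordered pair gives one sum; this covers all a ≠ a'):
  -3 + -2 = -5
  -3 + -1 = -4
  -3 + 0 = -3
  -3 + 1 = -2
  -3 + 5 = 2
  -3 + 9 = 6
  -2 + -1 = -3
  -2 + 0 = -2
  -2 + 1 = -1
  -2 + 5 = 3
  -2 + 9 = 7
  -1 + 0 = -1
  -1 + 1 = 0
  -1 + 5 = 4
  -1 + 9 = 8
  0 + 1 = 1
  0 + 5 = 5
  0 + 9 = 9
  1 + 5 = 6
  1 + 9 = 10
  5 + 9 = 14
Collected distinct sums: {-5, -4, -3, -2, -1, 0, 1, 2, 3, 4, 5, 6, 7, 8, 9, 10, 14}
|A +̂ A| = 17
(Reference bound: |A +̂ A| ≥ 2|A| - 3 for |A| ≥ 2, with |A| = 7 giving ≥ 11.)

|A +̂ A| = 17


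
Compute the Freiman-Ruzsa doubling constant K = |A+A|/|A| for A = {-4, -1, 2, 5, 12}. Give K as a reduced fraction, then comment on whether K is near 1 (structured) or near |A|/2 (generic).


|A| = 5.
Compute A + A by enumerating all 25 pairs.
A + A = {-8, -5, -2, 1, 4, 7, 8, 10, 11, 14, 17, 24}, so |A + A| = 12.
K = |A + A| / |A| = 12/5 (already in lowest terms) ≈ 2.4000.
Reference: AP of size 5 gives K = 9/5 ≈ 1.8000; a fully generic set of size 5 gives K ≈ 3.0000.

|A| = 5, |A + A| = 12, K = 12/5.


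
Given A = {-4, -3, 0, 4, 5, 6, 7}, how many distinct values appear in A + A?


A + A = {a + a' : a, a' ∈ A}; |A| = 7.
General bounds: 2|A| - 1 ≤ |A + A| ≤ |A|(|A|+1)/2, i.e. 13 ≤ |A + A| ≤ 28.
Lower bound 2|A|-1 is attained iff A is an arithmetic progression.
Enumerate sums a + a' for a ≤ a' (symmetric, so this suffices):
a = -4: -4+-4=-8, -4+-3=-7, -4+0=-4, -4+4=0, -4+5=1, -4+6=2, -4+7=3
a = -3: -3+-3=-6, -3+0=-3, -3+4=1, -3+5=2, -3+6=3, -3+7=4
a = 0: 0+0=0, 0+4=4, 0+5=5, 0+6=6, 0+7=7
a = 4: 4+4=8, 4+5=9, 4+6=10, 4+7=11
a = 5: 5+5=10, 5+6=11, 5+7=12
a = 6: 6+6=12, 6+7=13
a = 7: 7+7=14
Distinct sums: {-8, -7, -6, -4, -3, 0, 1, 2, 3, 4, 5, 6, 7, 8, 9, 10, 11, 12, 13, 14}
|A + A| = 20

|A + A| = 20


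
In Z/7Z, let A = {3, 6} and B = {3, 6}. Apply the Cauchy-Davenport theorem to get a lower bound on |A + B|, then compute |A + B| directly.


Cauchy-Davenport: |A + B| ≥ min(p, |A| + |B| - 1) for A, B nonempty in Z/pZ.
|A| = 2, |B| = 2, p = 7.
CD lower bound = min(7, 2 + 2 - 1) = min(7, 3) = 3.
Compute A + B mod 7 directly:
a = 3: 3+3=6, 3+6=2
a = 6: 6+3=2, 6+6=5
A + B = {2, 5, 6}, so |A + B| = 3.
Verify: 3 ≥ 3? Yes ✓.

CD lower bound = 3, actual |A + B| = 3.


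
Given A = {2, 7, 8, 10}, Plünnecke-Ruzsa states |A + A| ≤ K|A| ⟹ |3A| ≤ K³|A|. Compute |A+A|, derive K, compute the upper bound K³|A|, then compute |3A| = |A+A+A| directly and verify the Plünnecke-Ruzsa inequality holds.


|A| = 4.
Step 1: Compute A + A by enumerating all 16 pairs.
A + A = {4, 9, 10, 12, 14, 15, 16, 17, 18, 20}, so |A + A| = 10.
Step 2: Doubling constant K = |A + A|/|A| = 10/4 = 10/4 ≈ 2.5000.
Step 3: Plünnecke-Ruzsa gives |3A| ≤ K³·|A| = (2.5000)³ · 4 ≈ 62.5000.
Step 4: Compute 3A = A + A + A directly by enumerating all triples (a,b,c) ∈ A³; |3A| = 18.
Step 5: Check 18 ≤ 62.5000? Yes ✓.

K = 10/4, Plünnecke-Ruzsa bound K³|A| ≈ 62.5000, |3A| = 18, inequality holds.


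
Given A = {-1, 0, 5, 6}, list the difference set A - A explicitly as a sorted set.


A - A = {a - a' : a, a' ∈ A}.
Compute a - a' for each ordered pair (a, a'):
a = -1: -1--1=0, -1-0=-1, -1-5=-6, -1-6=-7
a = 0: 0--1=1, 0-0=0, 0-5=-5, 0-6=-6
a = 5: 5--1=6, 5-0=5, 5-5=0, 5-6=-1
a = 6: 6--1=7, 6-0=6, 6-5=1, 6-6=0
Collecting distinct values (and noting 0 appears from a-a):
A - A = {-7, -6, -5, -1, 0, 1, 5, 6, 7}
|A - A| = 9

A - A = {-7, -6, -5, -1, 0, 1, 5, 6, 7}
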